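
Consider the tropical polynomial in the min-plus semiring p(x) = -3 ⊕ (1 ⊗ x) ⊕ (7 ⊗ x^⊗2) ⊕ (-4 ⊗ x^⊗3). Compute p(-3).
p(-3) = -13

A tropical monomial a ⊗ x^⊗i evaluates to a + i · x. Evaluating each term at x = -3:
  Term 0 contributes -3 + 0 · -3 = -3
  Term 1 contributes 1 + 1 · -3 = -2
  Term 2 contributes 7 + 2 · -3 = 1
  Term 3 contributes -4 + 3 · -3 = -13
p(-3) = ⊕ of these = min[-3, -2, 1, -13] = -13.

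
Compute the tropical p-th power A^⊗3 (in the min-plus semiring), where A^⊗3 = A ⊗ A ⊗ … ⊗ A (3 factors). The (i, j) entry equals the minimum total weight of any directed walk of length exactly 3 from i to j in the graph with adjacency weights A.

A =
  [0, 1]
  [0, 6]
A^⊗3 =
  [0, 1]
  [0, 1]

Each entry (A^⊗3)_ij equals the minimum over all length-3 walks i = v_0 → v_1 → … → v_3 = j of Σ_t A[v_t][v_{t+1}]. For example, for (i, j) = (0, 1) we minimise over 4 possible intermediate vertex sequences; the minimum is 1, attained along the walk 0 → 0 → 0 → 1.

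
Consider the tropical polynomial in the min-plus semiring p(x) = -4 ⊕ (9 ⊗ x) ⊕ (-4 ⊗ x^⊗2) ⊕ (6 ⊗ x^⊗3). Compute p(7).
p(7) = -4

A tropical monomial a ⊗ x^⊗i evaluates to a + i · x. Evaluating each term at x = 7:
  Term 0 contributes -4 + 0 · 7 = -4
  Term 1 contributes 9 + 1 · 7 = 16
  Term 2 contributes -4 + 2 · 7 = 10
  Term 3 contributes 6 + 3 · 7 = 27
p(7) = ⊕ of these = min[-4, 16, 10, 27] = -4.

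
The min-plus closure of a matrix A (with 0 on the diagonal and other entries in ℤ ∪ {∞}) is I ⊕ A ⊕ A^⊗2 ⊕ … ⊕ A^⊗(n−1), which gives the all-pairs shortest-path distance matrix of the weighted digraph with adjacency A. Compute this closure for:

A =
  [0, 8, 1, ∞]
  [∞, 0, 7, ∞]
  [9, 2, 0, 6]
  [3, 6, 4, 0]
Closure =
  [0, 3, 1, 7]
  [16, 0, 7, 13]
  [9, 2, 0, 6]
  [3, 6, 4, 0]

This is the Floyd-Warshall all-pairs shortest-path computation. For each intermediate vertex k = 0, 1, …, 3, update dist[i][j] ← min(dist[i][j], dist[i][k] + dist[k][j]). The final matrix gives, for each (i, j), the minimum total weight of any directed path from i to j (possibly empty when i = j).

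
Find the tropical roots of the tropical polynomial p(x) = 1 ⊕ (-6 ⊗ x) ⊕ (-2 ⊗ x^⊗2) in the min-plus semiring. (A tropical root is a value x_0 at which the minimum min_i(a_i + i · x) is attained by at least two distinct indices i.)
Roots: {-4, 7}

Each tropical root is a break point of the lower envelope of the lines y = a_i + i · x (there are 3 lines, with slopes 0, 1, ..., 2). Only the lines that attain the minimum somewhere contribute to roots; other lines are dominated. Here the surviving (envelope) indices are i = 2, i = 1, i = 0.
Intersections between consecutive envelope lines give the roots: for adjacent envelope indices i < j the intersection is x = (a_i − a_j) / (j − i). Reading off the sorted break points: {-4, 7}.
Verification: at each break x_0, at least two indices attain the minimum of min_i(a_i + i · x_0).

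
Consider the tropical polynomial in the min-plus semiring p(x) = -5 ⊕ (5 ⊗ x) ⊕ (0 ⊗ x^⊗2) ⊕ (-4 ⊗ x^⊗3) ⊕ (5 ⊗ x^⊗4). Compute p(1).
p(1) = -5

A tropical monomial a ⊗ x^⊗i evaluates to a + i · x. Evaluating each term at x = 1:
  Term 0 contributes -5 + 0 · 1 = -5
  Term 1 contributes 5 + 1 · 1 = 6
  Term 2 contributes 0 + 2 · 1 = 2
  Term 3 contributes -4 + 3 · 1 = -1
  Term 4 contributes 5 + 4 · 1 = 9
p(1) = ⊕ of these = min[-5, 6, 2, -1, 9] = -5.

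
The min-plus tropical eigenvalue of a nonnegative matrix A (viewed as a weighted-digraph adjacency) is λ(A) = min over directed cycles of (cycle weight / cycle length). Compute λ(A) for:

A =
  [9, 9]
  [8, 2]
λ(A) = 2

Enumerate directed cycles and compute their means (weight / length). Sample:
  cycle 0 → 0: weight = 9, length = 1, mean = 9/1 ≈ 9.000
  cycle 1 → 1: weight = 2, length = 1, mean = 2/1 ≈ 2.000
  cycle 0 → 1 → 0: weight = 17, length = 2, mean = 17/2 ≈ 8.500
  cycle 1 → 0 → 1: weight = 17, length = 2, mean = 17/2 ≈ 8.500
Minimum mean = 2.000, attained e.g. along the cycle 1 → 1 with weight 2 and length 1. So λ(A) = 2/1 = 2.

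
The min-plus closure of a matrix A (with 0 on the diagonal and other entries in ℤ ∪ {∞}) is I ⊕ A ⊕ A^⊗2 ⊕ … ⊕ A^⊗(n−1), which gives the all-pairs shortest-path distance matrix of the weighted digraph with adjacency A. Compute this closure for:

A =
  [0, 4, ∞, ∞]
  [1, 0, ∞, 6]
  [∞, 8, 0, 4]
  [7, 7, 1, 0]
Closure =
  [0, 4, 11, 10]
  [1, 0, 7, 6]
  [9, 8, 0, 4]
  [7, 7, 1, 0]

This is the Floyd-Warshall all-pairs shortest-path computation. For each intermediate vertex k = 0, 1, …, 3, update dist[i][j] ← min(dist[i][j], dist[i][k] + dist[k][j]). The final matrix gives, for each (i, j), the minimum total weight of any directed path from i to j (possibly empty when i = j).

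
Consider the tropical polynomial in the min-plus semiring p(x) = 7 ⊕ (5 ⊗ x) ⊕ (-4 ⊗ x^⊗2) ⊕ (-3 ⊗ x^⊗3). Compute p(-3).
p(-3) = -12

A tropical monomial a ⊗ x^⊗i evaluates to a + i · x. Evaluating each term at x = -3:
  Term 0 contributes 7 + 0 · -3 = 7
  Term 1 contributes 5 + 1 · -3 = 2
  Term 2 contributes -4 + 2 · -3 = -10
  Term 3 contributes -3 + 3 · -3 = -12
p(-3) = ⊕ of these = min[7, 2, -10, -12] = -12.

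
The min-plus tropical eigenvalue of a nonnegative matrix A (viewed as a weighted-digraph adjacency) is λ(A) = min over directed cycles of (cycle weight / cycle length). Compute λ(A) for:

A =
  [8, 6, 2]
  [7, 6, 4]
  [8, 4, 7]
λ(A) = 4

Enumerate directed cycles and compute their means (weight / length). Sample:
  cycle 0 → 0: weight = 8, length = 1, mean = 8/1 ≈ 8.000
  cycle 1 → 1: weight = 6, length = 1, mean = 6/1 ≈ 6.000
  cycle 2 → 2: weight = 7, length = 1, mean = 7/1 ≈ 7.000
  cycle 0 → 1 → 0: weight = 13, length = 2, mean = 13/2 ≈ 6.500
  cycle 0 → 2 → 0: weight = 10, length = 2, mean = 10/2 ≈ 5.000
  cycle 1 → 0 → 1: weight = 13, length = 2, mean = 13/2 ≈ 6.500
Minimum mean = 4.000, attained e.g. along the cycle 1 → 2 → 1 with weight 8 and length 2. So λ(A) = 8/2 = 4.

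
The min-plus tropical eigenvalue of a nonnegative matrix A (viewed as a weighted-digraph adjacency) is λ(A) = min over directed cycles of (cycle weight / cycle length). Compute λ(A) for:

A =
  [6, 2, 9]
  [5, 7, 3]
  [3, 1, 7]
λ(A) = 2

Enumerate directed cycles and compute their means (weight / length). Sample:
  cycle 0 → 0: weight = 6, length = 1, mean = 6/1 ≈ 6.000
  cycle 1 → 1: weight = 7, length = 1, mean = 7/1 ≈ 7.000
  cycle 2 → 2: weight = 7, length = 1, mean = 7/1 ≈ 7.000
  cycle 0 → 1 → 0: weight = 7, length = 2, mean = 7/2 ≈ 3.500
  cycle 0 → 2 → 0: weight = 12, length = 2, mean = 12/2 ≈ 6.000
  cycle 1 → 0 → 1: weight = 7, length = 2, mean = 7/2 ≈ 3.500
Minimum mean = 2.000, attained e.g. along the cycle 1 → 2 → 1 with weight 4 and length 2. So λ(A) = 4/2 = 2.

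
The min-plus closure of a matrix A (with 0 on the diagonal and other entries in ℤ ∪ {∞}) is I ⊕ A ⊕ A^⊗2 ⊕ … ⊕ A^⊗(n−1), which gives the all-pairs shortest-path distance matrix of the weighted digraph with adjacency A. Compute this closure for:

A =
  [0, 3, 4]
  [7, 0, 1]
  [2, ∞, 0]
Closure =
  [0, 3, 4]
  [3, 0, 1]
  [2, 5, 0]

This is the Floyd-Warshall all-pairs shortest-path computation. For each intermediate vertex k = 0, 1, …, 2, update dist[i][j] ← min(dist[i][j], dist[i][k] + dist[k][j]). The final matrix gives, for each (i, j), the minimum total weight of any directed path from i to j (possibly empty when i = j).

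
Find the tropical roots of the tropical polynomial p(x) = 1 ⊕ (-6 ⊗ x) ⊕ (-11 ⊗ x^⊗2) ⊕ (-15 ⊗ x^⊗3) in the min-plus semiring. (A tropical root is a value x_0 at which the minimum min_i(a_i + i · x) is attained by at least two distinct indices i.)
Roots: {4, 5, 7}

Each tropical root is a break point of the lower envelope of the lines y = a_i + i · x (there are 4 lines, with slopes 0, 1, ..., 3). Only the lines that attain the minimum somewhere contribute to roots; other lines are dominated. Here the surviving (envelope) indices are i = 3, i = 2, i = 1, i = 0.
Intersections between consecutive envelope lines give the roots: for adjacent envelope indices i < j the intersection is x = (a_i − a_j) / (j − i). Reading off the sorted break points: {4, 5, 7}.
Verification: at each break x_0, at least two indices attain the minimum of min_i(a_i + i · x_0).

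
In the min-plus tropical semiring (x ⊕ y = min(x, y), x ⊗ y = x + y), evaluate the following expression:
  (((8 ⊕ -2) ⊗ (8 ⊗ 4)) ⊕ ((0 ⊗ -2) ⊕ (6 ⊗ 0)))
(((8 ⊕ -2) ⊗ (8 ⊗ 4)) ⊕ ((0 ⊗ -2) ⊕ (6 ⊗ 0))) = -2

Expand innermost to outermost. Recall ⊕ takes the minimum of its arguments and ⊗ takes their sum. Working out the expression (((8 ⊕ -2) ⊗ (8 ⊗ 4)) ⊕ ((0 ⊗ -2) ⊕ (6 ⊗ 0))) gives -2.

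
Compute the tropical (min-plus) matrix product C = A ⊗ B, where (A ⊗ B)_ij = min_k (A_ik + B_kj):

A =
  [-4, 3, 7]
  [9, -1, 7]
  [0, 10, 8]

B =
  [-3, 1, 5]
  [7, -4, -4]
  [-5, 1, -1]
A ⊗ B =
  [-7, -3, -1]
  [2, -5, -5]
  [-3, 1, 5]

Apply the min-plus product entry-by-entry:
  C[0][0] = min over k of (A[0][0] + B[0][0] = -4 + -3 = -7, A[0][1] + B[1][0] = 3 + 7 = 10, A[0][2] + B[2][0] = 7 + -5 = 2) = -7 (attained at k = 0)
  C[0][1] = min over k of (A[0][0] + B[0][1] = -4 + 1 = -3, A[0][1] + B[1][1] = 3 + -4 = -1, A[0][2] + B[2][1] = 7 + 1 = 8) = -3 (attained at k = 0)
  C[0][2] = min over k of (A[0][0] + B[0][2] = -4 + 5 = 1, A[0][1] + B[1][2] = 3 + -4 = -1, A[0][2] + B[2][2] = 7 + -1 = 6) = -1 (attained at k = 1)
  C[1][0] = min over k of (A[1][0] + B[0][0] = 9 + -3 = 6, A[1][1] + B[1][0] = -1 + 7 = 6, A[1][2] + B[2][0] = 7 + -5 = 2) = 2 (attained at k = 2)
  C[1][1] = min over k of (A[1][0] + B[0][1] = 9 + 1 = 10, A[1][1] + B[1][1] = -1 + -4 = -5, A[1][2] + B[2][1] = 7 + 1 = 8) = -5 (attained at k = 1)
  C[1][2] = min over k of (A[1][0] + B[0][2] = 9 + 5 = 14, A[1][1] + B[1][2] = -1 + -4 = -5, A[1][2] + B[2][2] = 7 + -1 = 6) = -5 (attained at k = 1)
  C[2][0] = min over k of (A[2][0] + B[0][0] = 0 + -3 = -3, A[2][1] + B[1][0] = 10 + 7 = 17, A[2][2] + B[2][0] = 8 + -5 = 3) = -3 (attained at k = 0)
  C[2][1] = min over k of (A[2][0] + B[0][1] = 0 + 1 = 1, A[2][1] + B[1][1] = 10 + -4 = 6, A[2][2] + B[2][1] = 8 + 1 = 9) = 1 (attained at k = 0)
  C[2][2] = min over k of (A[2][0] + B[0][2] = 0 + 5 = 5, A[2][1] + B[1][2] = 10 + -4 = 6, A[2][2] + B[2][2] = 8 + -1 = 7) = 5 (attained at k = 0)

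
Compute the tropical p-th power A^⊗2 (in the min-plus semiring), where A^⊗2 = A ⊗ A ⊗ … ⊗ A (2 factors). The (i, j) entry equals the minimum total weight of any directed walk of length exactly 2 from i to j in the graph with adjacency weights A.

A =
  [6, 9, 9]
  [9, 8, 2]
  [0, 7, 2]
A^⊗2 =
  [9, 15, 11]
  [2, 9, 4]
  [2, 9, 4]

Each entry (A^⊗2)_ij equals the minimum over all length-2 walks i = v_0 → v_1 → … → v_2 = j of Σ_t A[v_t][v_{t+1}]. For example, for (i, j) = (0, 2) we minimise over 3 possible intermediate vertex sequences; the minimum is 11, attained along the walk 0 → 1 → 2.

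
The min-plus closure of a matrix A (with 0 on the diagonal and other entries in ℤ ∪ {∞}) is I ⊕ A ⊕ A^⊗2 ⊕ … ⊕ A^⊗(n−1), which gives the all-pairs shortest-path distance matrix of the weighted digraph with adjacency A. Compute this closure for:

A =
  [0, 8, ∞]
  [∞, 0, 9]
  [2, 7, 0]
Closure =
  [0, 8, 17]
  [11, 0, 9]
  [2, 7, 0]

This is the Floyd-Warshall all-pairs shortest-path computation. For each intermediate vertex k = 0, 1, …, 2, update dist[i][j] ← min(dist[i][j], dist[i][k] + dist[k][j]). The final matrix gives, for each (i, j), the minimum total weight of any directed path from i to j (possibly empty when i = j).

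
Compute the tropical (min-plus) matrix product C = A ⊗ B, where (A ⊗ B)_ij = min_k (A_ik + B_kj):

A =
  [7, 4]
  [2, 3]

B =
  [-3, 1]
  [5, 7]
A ⊗ B =
  [4, 8]
  [-1, 3]

Apply the min-plus product entry-by-entry:
  C[0][0] = min over k of (A[0][0] + B[0][0] = 7 + -3 = 4, A[0][1] + B[1][0] = 4 + 5 = 9) = 4 (attained at k = 0)
  C[0][1] = min over k of (A[0][0] + B[0][1] = 7 + 1 = 8, A[0][1] + B[1][1] = 4 + 7 = 11) = 8 (attained at k = 0)
  C[1][0] = min over k of (A[1][0] + B[0][0] = 2 + -3 = -1, A[1][1] + B[1][0] = 3 + 5 = 8) = -1 (attained at k = 0)
  C[1][1] = min over k of (A[1][0] + B[0][1] = 2 + 1 = 3, A[1][1] + B[1][1] = 3 + 7 = 10) = 3 (attained at k = 0)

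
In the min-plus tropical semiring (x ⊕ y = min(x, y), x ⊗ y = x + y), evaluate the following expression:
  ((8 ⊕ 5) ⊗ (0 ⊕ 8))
((8 ⊕ 5) ⊗ (0 ⊕ 8)) = 5

Expand innermost to outermost. Recall ⊕ takes the minimum of its arguments and ⊗ takes their sum. Working out the expression ((8 ⊕ 5) ⊗ (0 ⊕ 8)) gives 5.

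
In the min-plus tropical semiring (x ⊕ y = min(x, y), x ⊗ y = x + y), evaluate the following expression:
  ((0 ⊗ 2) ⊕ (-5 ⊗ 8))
((0 ⊗ 2) ⊕ (-5 ⊗ 8)) = 2

Expand innermost to outermost. Recall ⊕ takes the minimum of its arguments and ⊗ takes their sum. Working out the expression ((0 ⊗ 2) ⊕ (-5 ⊗ 8)) gives 2.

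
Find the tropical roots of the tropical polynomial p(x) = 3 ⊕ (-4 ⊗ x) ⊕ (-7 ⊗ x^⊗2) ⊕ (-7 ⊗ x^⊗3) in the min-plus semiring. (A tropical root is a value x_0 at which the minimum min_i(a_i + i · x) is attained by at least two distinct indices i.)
Roots: {0, 3, 7}

Each tropical root is a break point of the lower envelope of the lines y = a_i + i · x (there are 4 lines, with slopes 0, 1, ..., 3). Only the lines that attain the minimum somewhere contribute to roots; other lines are dominated. Here the surviving (envelope) indices are i = 3, i = 2, i = 1, i = 0.
Intersections between consecutive envelope lines give the roots: for adjacent envelope indices i < j the intersection is x = (a_i − a_j) / (j − i). Reading off the sorted break points: {0, 3, 7}.
Verification: at each break x_0, at least two indices attain the minimum of min_i(a_i + i · x_0).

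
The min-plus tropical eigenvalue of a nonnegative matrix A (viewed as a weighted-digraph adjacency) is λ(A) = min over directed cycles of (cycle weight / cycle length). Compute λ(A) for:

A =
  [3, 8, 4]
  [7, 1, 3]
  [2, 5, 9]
λ(A) = 1

Enumerate directed cycles and compute their means (weight / length). Sample:
  cycle 0 → 0: weight = 3, length = 1, mean = 3/1 ≈ 3.000
  cycle 1 → 1: weight = 1, length = 1, mean = 1/1 ≈ 1.000
  cycle 2 → 2: weight = 9, length = 1, mean = 9/1 ≈ 9.000
  cycle 0 → 1 → 0: weight = 15, length = 2, mean = 15/2 ≈ 7.500
  cycle 0 → 2 → 0: weight = 6, length = 2, mean = 6/2 ≈ 3.000
  cycle 1 → 0 → 1: weight = 15, length = 2, mean = 15/2 ≈ 7.500
Minimum mean = 1.000, attained e.g. along the cycle 1 → 1 with weight 1 and length 1. So λ(A) = 1/1 = 1.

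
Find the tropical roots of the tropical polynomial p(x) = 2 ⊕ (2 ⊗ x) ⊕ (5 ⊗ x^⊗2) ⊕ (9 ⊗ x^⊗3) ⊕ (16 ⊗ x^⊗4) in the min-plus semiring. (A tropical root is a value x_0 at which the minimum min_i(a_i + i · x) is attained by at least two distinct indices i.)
Roots: {-7, -4, -3, 0}

Each tropical root is a break point of the lower envelope of the lines y = a_i + i · x (there are 5 lines, with slopes 0, 1, ..., 4). Only the lines that attain the minimum somewhere contribute to roots; other lines are dominated. Here the surviving (envelope) indices are i = 4, i = 3, i = 2, i = 1, i = 0.
Intersections between consecutive envelope lines give the roots: for adjacent envelope indices i < j the intersection is x = (a_i − a_j) / (j − i). Reading off the sorted break points: {-7, -4, -3, 0}.
Verification: at each break x_0, at least two indices attain the minimum of min_i(a_i + i · x_0).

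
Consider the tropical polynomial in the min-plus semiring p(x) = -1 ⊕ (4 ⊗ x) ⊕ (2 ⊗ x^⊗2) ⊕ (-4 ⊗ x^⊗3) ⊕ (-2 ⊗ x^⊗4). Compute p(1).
p(1) = -1

A tropical monomial a ⊗ x^⊗i evaluates to a + i · x. Evaluating each term at x = 1:
  Term 0 contributes -1 + 0 · 1 = -1
  Term 1 contributes 4 + 1 · 1 = 5
  Term 2 contributes 2 + 2 · 1 = 4
  Term 3 contributes -4 + 3 · 1 = -1
  Term 4 contributes -2 + 4 · 1 = 2
p(1) = ⊕ of these = min[-1, 5, 4, -1, 2] = -1.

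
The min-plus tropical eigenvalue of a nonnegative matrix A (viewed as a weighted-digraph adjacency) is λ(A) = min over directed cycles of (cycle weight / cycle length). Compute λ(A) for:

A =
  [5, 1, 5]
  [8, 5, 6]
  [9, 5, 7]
λ(A) = 9/2

Enumerate directed cycles and compute their means (weight / length). Sample:
  cycle 0 → 0: weight = 5, length = 1, mean = 5/1 ≈ 5.000
  cycle 1 → 1: weight = 5, length = 1, mean = 5/1 ≈ 5.000
  cycle 2 → 2: weight = 7, length = 1, mean = 7/1 ≈ 7.000
  cycle 0 → 1 → 0: weight = 9, length = 2, mean = 9/2 ≈ 4.500
  cycle 0 → 2 → 0: weight = 14, length = 2, mean = 14/2 ≈ 7.000
  cycle 1 → 0 → 1: weight = 9, length = 2, mean = 9/2 ≈ 4.500
Minimum mean = 4.500, attained e.g. along the cycle 0 → 1 → 0 with weight 9 and length 2. So λ(A) = 9/2 = 9/2.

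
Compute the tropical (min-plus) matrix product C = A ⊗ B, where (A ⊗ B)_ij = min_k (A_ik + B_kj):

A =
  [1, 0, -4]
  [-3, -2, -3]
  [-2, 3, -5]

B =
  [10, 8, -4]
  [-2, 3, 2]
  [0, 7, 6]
A ⊗ B =
  [-4, 3, -3]
  [-4, 1, -7]
  [-5, 2, -6]

Apply the min-plus product entry-by-entry:
  C[0][0] = min over k of (A[0][0] + B[0][0] = 1 + 10 = 11, A[0][1] + B[1][0] = 0 + -2 = -2, A[0][2] + B[2][0] = -4 + 0 = -4) = -4 (attained at k = 2)
  C[0][1] = min over k of (A[0][0] + B[0][1] = 1 + 8 = 9, A[0][1] + B[1][1] = 0 + 3 = 3, A[0][2] + B[2][1] = -4 + 7 = 3) = 3 (attained at k = 1)
  C[0][2] = min over k of (A[0][0] + B[0][2] = 1 + -4 = -3, A[0][1] + B[1][2] = 0 + 2 = 2, A[0][2] + B[2][2] = -4 + 6 = 2) = -3 (attained at k = 0)
  C[1][0] = min over k of (A[1][0] + B[0][0] = -3 + 10 = 7, A[1][1] + B[1][0] = -2 + -2 = -4, A[1][2] + B[2][0] = -3 + 0 = -3) = -4 (attained at k = 1)
  C[1][1] = min over k of (A[1][0] + B[0][1] = -3 + 8 = 5, A[1][1] + B[1][1] = -2 + 3 = 1, A[1][2] + B[2][1] = -3 + 7 = 4) = 1 (attained at k = 1)
  C[1][2] = min over k of (A[1][0] + B[0][2] = -3 + -4 = -7, A[1][1] + B[1][2] = -2 + 2 = 0, A[1][2] + B[2][2] = -3 + 6 = 3) = -7 (attained at k = 0)
  C[2][0] = min over k of (A[2][0] + B[0][0] = -2 + 10 = 8, A[2][1] + B[1][0] = 3 + -2 = 1, A[2][2] + B[2][0] = -5 + 0 = -5) = -5 (attained at k = 2)
  C[2][1] = min over k of (A[2][0] + B[0][1] = -2 + 8 = 6, A[2][1] + B[1][1] = 3 + 3 = 6, A[2][2] + B[2][1] = -5 + 7 = 2) = 2 (attained at k = 2)
  C[2][2] = min over k of (A[2][0] + B[0][2] = -2 + -4 = -6, A[2][1] + B[1][2] = 3 + 2 = 5, A[2][2] + B[2][2] = -5 + 6 = 1) = -6 (attained at k = 0)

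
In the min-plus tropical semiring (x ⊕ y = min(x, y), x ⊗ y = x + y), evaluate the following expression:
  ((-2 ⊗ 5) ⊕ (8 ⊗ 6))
((-2 ⊗ 5) ⊕ (8 ⊗ 6)) = 3

Expand innermost to outermost. Recall ⊕ takes the minimum of its arguments and ⊗ takes their sum. Working out the expression ((-2 ⊗ 5) ⊕ (8 ⊗ 6)) gives 3.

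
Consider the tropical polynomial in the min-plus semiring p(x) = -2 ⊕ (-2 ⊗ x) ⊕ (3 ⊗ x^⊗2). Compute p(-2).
p(-2) = -4

A tropical monomial a ⊗ x^⊗i evaluates to a + i · x. Evaluating each term at x = -2:
  Term 0 contributes -2 + 0 · -2 = -2
  Term 1 contributes -2 + 1 · -2 = -4
  Term 2 contributes 3 + 2 · -2 = -1
p(-2) = ⊕ of these = min[-2, -4, -1] = -4.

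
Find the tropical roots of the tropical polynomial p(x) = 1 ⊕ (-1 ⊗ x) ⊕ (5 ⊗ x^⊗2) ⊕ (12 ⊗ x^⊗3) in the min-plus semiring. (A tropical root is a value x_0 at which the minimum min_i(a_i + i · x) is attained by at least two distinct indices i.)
Roots: {-7, -6, 2}

Each tropical root is a break point of the lower envelope of the lines y = a_i + i · x (there are 4 lines, with slopes 0, 1, ..., 3). Only the lines that attain the minimum somewhere contribute to roots; other lines are dominated. Here the surviving (envelope) indices are i = 3, i = 2, i = 1, i = 0.
Intersections between consecutive envelope lines give the roots: for adjacent envelope indices i < j the intersection is x = (a_i − a_j) / (j − i). Reading off the sorted break points: {-7, -6, 2}.
Verification: at each break x_0, at least two indices attain the minimum of min_i(a_i + i · x_0).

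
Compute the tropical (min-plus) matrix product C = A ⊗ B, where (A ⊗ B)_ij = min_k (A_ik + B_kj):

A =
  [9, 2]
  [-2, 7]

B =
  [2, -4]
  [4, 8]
A ⊗ B =
  [6, 5]
  [0, -6]

Apply the min-plus product entry-by-entry:
  C[0][0] = min over k of (A[0][0] + B[0][0] = 9 + 2 = 11, A[0][1] + B[1][0] = 2 + 4 = 6) = 6 (attained at k = 1)
  C[0][1] = min over k of (A[0][0] + B[0][1] = 9 + -4 = 5, A[0][1] + B[1][1] = 2 + 8 = 10) = 5 (attained at k = 0)
  C[1][0] = min over k of (A[1][0] + B[0][0] = -2 + 2 = 0, A[1][1] + B[1][0] = 7 + 4 = 11) = 0 (attained at k = 0)
  C[1][1] = min over k of (A[1][0] + B[0][1] = -2 + -4 = -6, A[1][1] + B[1][1] = 7 + 8 = 15) = -6 (attained at k = 0)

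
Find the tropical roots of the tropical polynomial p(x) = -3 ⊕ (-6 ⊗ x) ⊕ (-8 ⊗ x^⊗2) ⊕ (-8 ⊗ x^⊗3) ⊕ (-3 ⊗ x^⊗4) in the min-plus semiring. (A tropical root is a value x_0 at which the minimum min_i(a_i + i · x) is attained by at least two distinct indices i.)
Roots: {-5, 0, 2, 3}

Each tropical root is a break point of the lower envelope of the lines y = a_i + i · x (there are 5 lines, with slopes 0, 1, ..., 4). Only the lines that attain the minimum somewhere contribute to roots; other lines are dominated. Here the surviving (envelope) indices are i = 4, i = 3, i = 2, i = 1, i = 0.
Intersections between consecutive envelope lines give the roots: for adjacent envelope indices i < j the intersection is x = (a_i − a_j) / (j − i). Reading off the sorted break points: {-5, 0, 2, 3}.
Verification: at each break x_0, at least two indices attain the minimum of min_i(a_i + i · x_0).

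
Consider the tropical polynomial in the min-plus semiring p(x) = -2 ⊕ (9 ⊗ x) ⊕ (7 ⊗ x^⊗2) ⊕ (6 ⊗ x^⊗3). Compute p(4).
p(4) = -2

A tropical monomial a ⊗ x^⊗i evaluates to a + i · x. Evaluating each term at x = 4:
  Term 0 contributes -2 + 0 · 4 = -2
  Term 1 contributes 9 + 1 · 4 = 13
  Term 2 contributes 7 + 2 · 4 = 15
  Term 3 contributes 6 + 3 · 4 = 18
p(4) = ⊕ of these = min[-2, 13, 15, 18] = -2.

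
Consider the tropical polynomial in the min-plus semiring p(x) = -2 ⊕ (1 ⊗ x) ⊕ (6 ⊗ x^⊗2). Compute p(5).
p(5) = -2

A tropical monomial a ⊗ x^⊗i evaluates to a + i · x. Evaluating each term at x = 5:
  Term 0 contributes -2 + 0 · 5 = -2
  Term 1 contributes 1 + 1 · 5 = 6
  Term 2 contributes 6 + 2 · 5 = 16
p(5) = ⊕ of these = min[-2, 6, 16] = -2.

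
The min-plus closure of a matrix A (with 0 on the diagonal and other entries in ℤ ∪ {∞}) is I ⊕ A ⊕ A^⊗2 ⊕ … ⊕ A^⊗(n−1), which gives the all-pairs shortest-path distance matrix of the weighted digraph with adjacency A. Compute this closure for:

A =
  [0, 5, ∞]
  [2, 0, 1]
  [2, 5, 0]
Closure =
  [0, 5, 6]
  [2, 0, 1]
  [2, 5, 0]

This is the Floyd-Warshall all-pairs shortest-path computation. For each intermediate vertex k = 0, 1, …, 2, update dist[i][j] ← min(dist[i][j], dist[i][k] + dist[k][j]). The final matrix gives, for each (i, j), the minimum total weight of any directed path from i to j (possibly empty when i = j).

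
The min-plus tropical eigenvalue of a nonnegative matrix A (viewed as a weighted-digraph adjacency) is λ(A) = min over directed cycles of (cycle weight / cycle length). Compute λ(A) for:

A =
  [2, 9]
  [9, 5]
λ(A) = 2

Enumerate directed cycles and compute their means (weight / length). Sample:
  cycle 0 → 0: weight = 2, length = 1, mean = 2/1 ≈ 2.000
  cycle 1 → 1: weight = 5, length = 1, mean = 5/1 ≈ 5.000
  cycle 0 → 1 → 0: weight = 18, length = 2, mean = 18/2 ≈ 9.000
  cycle 1 → 0 → 1: weight = 18, length = 2, mean = 18/2 ≈ 9.000
Minimum mean = 2.000, attained e.g. along the cycle 0 → 0 with weight 2 and length 1. So λ(A) = 2/1 = 2.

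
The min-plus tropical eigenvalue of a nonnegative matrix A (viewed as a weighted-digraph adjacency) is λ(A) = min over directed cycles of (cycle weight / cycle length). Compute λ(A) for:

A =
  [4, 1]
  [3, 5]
λ(A) = 2

Enumerate directed cycles and compute their means (weight / length). Sample:
  cycle 0 → 0: weight = 4, length = 1, mean = 4/1 ≈ 4.000
  cycle 1 → 1: weight = 5, length = 1, mean = 5/1 ≈ 5.000
  cycle 0 → 1 → 0: weight = 4, length = 2, mean = 4/2 ≈ 2.000
  cycle 1 → 0 → 1: weight = 4, length = 2, mean = 4/2 ≈ 2.000
Minimum mean = 2.000, attained e.g. along the cycle 0 → 1 → 0 with weight 4 and length 2. So λ(A) = 4/2 = 2.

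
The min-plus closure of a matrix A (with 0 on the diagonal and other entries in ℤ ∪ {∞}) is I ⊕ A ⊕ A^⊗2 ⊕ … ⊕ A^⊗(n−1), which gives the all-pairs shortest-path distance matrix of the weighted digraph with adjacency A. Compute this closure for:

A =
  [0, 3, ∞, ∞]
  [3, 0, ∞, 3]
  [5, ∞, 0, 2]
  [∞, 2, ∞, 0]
Closure =
  [0, 3, ∞, 6]
  [3, 0, ∞, 3]
  [5, 4, 0, 2]
  [5, 2, ∞, 0]

This is the Floyd-Warshall all-pairs shortest-path computation. For each intermediate vertex k = 0, 1, …, 3, update dist[i][j] ← min(dist[i][j], dist[i][k] + dist[k][j]). The final matrix gives, for each (i, j), the minimum total weight of any directed path from i to j (possibly empty when i = j).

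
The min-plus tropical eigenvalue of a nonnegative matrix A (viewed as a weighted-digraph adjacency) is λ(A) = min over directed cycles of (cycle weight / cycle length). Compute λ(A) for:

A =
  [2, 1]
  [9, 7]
λ(A) = 2

Enumerate directed cycles and compute their means (weight / length). Sample:
  cycle 0 → 0: weight = 2, length = 1, mean = 2/1 ≈ 2.000
  cycle 1 → 1: weight = 7, length = 1, mean = 7/1 ≈ 7.000
  cycle 0 → 1 → 0: weight = 10, length = 2, mean = 10/2 ≈ 5.000
  cycle 1 → 0 → 1: weight = 10, length = 2, mean = 10/2 ≈ 5.000
Minimum mean = 2.000, attained e.g. along the cycle 0 → 0 with weight 2 and length 1. So λ(A) = 2/1 = 2.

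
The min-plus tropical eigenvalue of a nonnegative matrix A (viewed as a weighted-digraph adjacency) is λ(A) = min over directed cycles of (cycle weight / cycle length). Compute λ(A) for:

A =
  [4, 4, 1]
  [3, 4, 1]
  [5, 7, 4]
λ(A) = 3

Enumerate directed cycles and compute their means (weight / length). Sample:
  cycle 0 → 0: weight = 4, length = 1, mean = 4/1 ≈ 4.000
  cycle 1 → 1: weight = 4, length = 1, mean = 4/1 ≈ 4.000
  cycle 2 → 2: weight = 4, length = 1, mean = 4/1 ≈ 4.000
  cycle 0 → 1 → 0: weight = 7, length = 2, mean = 7/2 ≈ 3.500
  cycle 0 → 2 → 0: weight = 6, length = 2, mean = 6/2 ≈ 3.000
  cycle 1 → 0 → 1: weight = 7, length = 2, mean = 7/2 ≈ 3.500
Minimum mean = 3.000, attained e.g. along the cycle 0 → 2 → 0 with weight 6 and length 2. So λ(A) = 6/2 = 3.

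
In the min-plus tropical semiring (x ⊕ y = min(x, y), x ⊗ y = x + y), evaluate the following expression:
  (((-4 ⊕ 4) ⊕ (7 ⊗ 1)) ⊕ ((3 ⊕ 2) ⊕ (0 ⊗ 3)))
(((-4 ⊕ 4) ⊕ (7 ⊗ 1)) ⊕ ((3 ⊕ 2) ⊕ (0 ⊗ 3))) = -4

Expand innermost to outermost. Recall ⊕ takes the minimum of its arguments and ⊗ takes their sum. Working out the expression (((-4 ⊕ 4) ⊕ (7 ⊗ 1)) ⊕ ((3 ⊕ 2) ⊕ (0 ⊗ 3))) gives -4.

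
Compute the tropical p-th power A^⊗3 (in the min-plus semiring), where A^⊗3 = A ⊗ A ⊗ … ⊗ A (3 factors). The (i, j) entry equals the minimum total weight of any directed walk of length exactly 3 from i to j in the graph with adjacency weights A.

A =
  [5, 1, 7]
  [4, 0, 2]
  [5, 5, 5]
A^⊗3 =
  [5, 1, 3]
  [4, 0, 2]
  [9, 5, 7]

Each entry (A^⊗3)_ij equals the minimum over all length-3 walks i = v_0 → v_1 → … → v_3 = j of Σ_t A[v_t][v_{t+1}]. For example, for (i, j) = (0, 2) we minimise over 9 possible intermediate vertex sequences; the minimum is 3, attained along the walk 0 → 1 → 1 → 2.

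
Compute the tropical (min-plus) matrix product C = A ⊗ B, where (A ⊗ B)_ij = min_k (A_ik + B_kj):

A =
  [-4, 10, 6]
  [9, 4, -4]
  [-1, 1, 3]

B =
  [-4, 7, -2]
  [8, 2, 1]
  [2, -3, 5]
A ⊗ B =
  [-8, 3, -6]
  [-2, -7, 1]
  [-5, 0, -3]

Apply the min-plus product entry-by-entry:
  C[0][0] = min over k of (A[0][0] + B[0][0] = -4 + -4 = -8, A[0][1] + B[1][0] = 10 + 8 = 18, A[0][2] + B[2][0] = 6 + 2 = 8) = -8 (attained at k = 0)
  C[0][1] = min over k of (A[0][0] + B[0][1] = -4 + 7 = 3, A[0][1] + B[1][1] = 10 + 2 = 12, A[0][2] + B[2][1] = 6 + -3 = 3) = 3 (attained at k = 0)
  C[0][2] = min over k of (A[0][0] + B[0][2] = -4 + -2 = -6, A[0][1] + B[1][2] = 10 + 1 = 11, A[0][2] + B[2][2] = 6 + 5 = 11) = -6 (attained at k = 0)
  C[1][0] = min over k of (A[1][0] + B[0][0] = 9 + -4 = 5, A[1][1] + B[1][0] = 4 + 8 = 12, A[1][2] + B[2][0] = -4 + 2 = -2) = -2 (attained at k = 2)
  C[1][1] = min over k of (A[1][0] + B[0][1] = 9 + 7 = 16, A[1][1] + B[1][1] = 4 + 2 = 6, A[1][2] + B[2][1] = -4 + -3 = -7) = -7 (attained at k = 2)
  C[1][2] = min over k of (A[1][0] + B[0][2] = 9 + -2 = 7, A[1][1] + B[1][2] = 4 + 1 = 5, A[1][2] + B[2][2] = -4 + 5 = 1) = 1 (attained at k = 2)
  C[2][0] = min over k of (A[2][0] + B[0][0] = -1 + -4 = -5, A[2][1] + B[1][0] = 1 + 8 = 9, A[2][2] + B[2][0] = 3 + 2 = 5) = -5 (attained at k = 0)
  C[2][1] = min over k of (A[2][0] + B[0][1] = -1 + 7 = 6, A[2][1] + B[1][1] = 1 + 2 = 3, A[2][2] + B[2][1] = 3 + -3 = 0) = 0 (attained at k = 2)
  C[2][2] = min over k of (A[2][0] + B[0][2] = -1 + -2 = -3, A[2][1] + B[1][2] = 1 + 1 = 2, A[2][2] + B[2][2] = 3 + 5 = 8) = -3 (attained at k = 0)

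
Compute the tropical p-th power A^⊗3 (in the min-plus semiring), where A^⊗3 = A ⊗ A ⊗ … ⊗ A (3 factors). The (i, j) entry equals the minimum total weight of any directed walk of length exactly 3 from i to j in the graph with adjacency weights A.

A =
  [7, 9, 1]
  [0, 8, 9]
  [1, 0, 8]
A^⊗3 =
  [1, 8, 3]
  [2, 1, 8]
  [3, 2, 1]

Each entry (A^⊗3)_ij equals the minimum over all length-3 walks i = v_0 → v_1 → … → v_3 = j of Σ_t A[v_t][v_{t+1}]. For example, for (i, j) = (0, 2) we minimise over 9 possible intermediate vertex sequences; the minimum is 3, attained along the walk 0 → 2 → 0 → 2.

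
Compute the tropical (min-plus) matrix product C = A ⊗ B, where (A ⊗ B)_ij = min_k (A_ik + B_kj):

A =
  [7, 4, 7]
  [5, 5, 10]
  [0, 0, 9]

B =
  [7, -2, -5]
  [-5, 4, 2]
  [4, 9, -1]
A ⊗ B =
  [-1, 5, 2]
  [0, 3, 0]
  [-5, -2, -5]

Apply the min-plus product entry-by-entry:
  C[0][0] = min over k of (A[0][0] + B[0][0] = 7 + 7 = 14, A[0][1] + B[1][0] = 4 + -5 = -1, A[0][2] + B[2][0] = 7 + 4 = 11) = -1 (attained at k = 1)
  C[0][1] = min over k of (A[0][0] + B[0][1] = 7 + -2 = 5, A[0][1] + B[1][1] = 4 + 4 = 8, A[0][2] + B[2][1] = 7 + 9 = 16) = 5 (attained at k = 0)
  C[0][2] = min over k of (A[0][0] + B[0][2] = 7 + -5 = 2, A[0][1] + B[1][2] = 4 + 2 = 6, A[0][2] + B[2][2] = 7 + -1 = 6) = 2 (attained at k = 0)
  C[1][0] = min over k of (A[1][0] + B[0][0] = 5 + 7 = 12, A[1][1] + B[1][0] = 5 + -5 = 0, A[1][2] + B[2][0] = 10 + 4 = 14) = 0 (attained at k = 1)
  C[1][1] = min over k of (A[1][0] + B[0][1] = 5 + -2 = 3, A[1][1] + B[1][1] = 5 + 4 = 9, A[1][2] + B[2][1] = 10 + 9 = 19) = 3 (attained at k = 0)
  C[1][2] = min over k of (A[1][0] + B[0][2] = 5 + -5 = 0, A[1][1] + B[1][2] = 5 + 2 = 7, A[1][2] + B[2][2] = 10 + -1 = 9) = 0 (attained at k = 0)
  C[2][0] = min over k of (A[2][0] + B[0][0] = 0 + 7 = 7, A[2][1] + B[1][0] = 0 + -5 = -5, A[2][2] + B[2][0] = 9 + 4 = 13) = -5 (attained at k = 1)
  C[2][1] = min over k of (A[2][0] + B[0][1] = 0 + -2 = -2, A[2][1] + B[1][1] = 0 + 4 = 4, A[2][2] + B[2][1] = 9 + 9 = 18) = -2 (attained at k = 0)
  C[2][2] = min over k of (A[2][0] + B[0][2] = 0 + -5 = -5, A[2][1] + B[1][2] = 0 + 2 = 2, A[2][2] + B[2][2] = 9 + -1 = 8) = -5 (attained at k = 0)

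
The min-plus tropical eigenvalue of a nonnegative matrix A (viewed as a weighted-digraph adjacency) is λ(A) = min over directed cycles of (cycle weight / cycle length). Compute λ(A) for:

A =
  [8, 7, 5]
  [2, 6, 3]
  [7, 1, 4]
λ(A) = 2

Enumerate directed cycles and compute their means (weight / length). Sample:
  cycle 0 → 0: weight = 8, length = 1, mean = 8/1 ≈ 8.000
  cycle 1 → 1: weight = 6, length = 1, mean = 6/1 ≈ 6.000
  cycle 2 → 2: weight = 4, length = 1, mean = 4/1 ≈ 4.000
  cycle 0 → 1 → 0: weight = 9, length = 2, mean = 9/2 ≈ 4.500
  cycle 0 → 2 → 0: weight = 12, length = 2, mean = 12/2 ≈ 6.000
  cycle 1 → 0 → 1: weight = 9, length = 2, mean = 9/2 ≈ 4.500
Minimum mean = 2.000, attained e.g. along the cycle 1 → 2 → 1 with weight 4 and length 2. So λ(A) = 4/2 = 2.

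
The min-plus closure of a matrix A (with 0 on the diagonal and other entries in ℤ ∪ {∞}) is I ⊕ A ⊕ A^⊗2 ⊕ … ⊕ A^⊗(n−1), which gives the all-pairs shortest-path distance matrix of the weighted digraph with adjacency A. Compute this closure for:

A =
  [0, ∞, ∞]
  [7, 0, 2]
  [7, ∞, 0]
Closure =
  [0, ∞, ∞]
  [7, 0, 2]
  [7, ∞, 0]

This is the Floyd-Warshall all-pairs shortest-path computation. For each intermediate vertex k = 0, 1, …, 2, update dist[i][j] ← min(dist[i][j], dist[i][k] + dist[k][j]). The final matrix gives, for each (i, j), the minimum total weight of any directed path from i to j (possibly empty when i = j).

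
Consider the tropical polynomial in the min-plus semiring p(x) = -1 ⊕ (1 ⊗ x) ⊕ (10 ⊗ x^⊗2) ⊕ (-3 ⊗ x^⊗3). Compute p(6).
p(6) = -1

A tropical monomial a ⊗ x^⊗i evaluates to a + i · x. Evaluating each term at x = 6:
  Term 0 contributes -1 + 0 · 6 = -1
  Term 1 contributes 1 + 1 · 6 = 7
  Term 2 contributes 10 + 2 · 6 = 22
  Term 3 contributes -3 + 3 · 6 = 15
p(6) = ⊕ of these = min[-1, 7, 22, 15] = -1.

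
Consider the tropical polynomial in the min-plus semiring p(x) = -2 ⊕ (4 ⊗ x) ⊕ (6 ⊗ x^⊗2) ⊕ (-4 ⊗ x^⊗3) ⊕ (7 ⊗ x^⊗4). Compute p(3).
p(3) = -2

A tropical monomial a ⊗ x^⊗i evaluates to a + i · x. Evaluating each term at x = 3:
  Term 0 contributes -2 + 0 · 3 = -2
  Term 1 contributes 4 + 1 · 3 = 7
  Term 2 contributes 6 + 2 · 3 = 12
  Term 3 contributes -4 + 3 · 3 = 5
  Term 4 contributes 7 + 4 · 3 = 19
p(3) = ⊕ of these = min[-2, 7, 12, 5, 19] = -2.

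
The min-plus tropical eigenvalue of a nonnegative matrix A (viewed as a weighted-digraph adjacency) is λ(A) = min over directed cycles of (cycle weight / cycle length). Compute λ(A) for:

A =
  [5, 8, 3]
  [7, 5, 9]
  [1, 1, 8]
λ(A) = 2

Enumerate directed cycles and compute their means (weight / length). Sample:
  cycle 0 → 0: weight = 5, length = 1, mean = 5/1 ≈ 5.000
  cycle 1 → 1: weight = 5, length = 1, mean = 5/1 ≈ 5.000
  cycle 2 → 2: weight = 8, length = 1, mean = 8/1 ≈ 8.000
  cycle 0 → 1 → 0: weight = 15, length = 2, mean = 15/2 ≈ 7.500
  cycle 0 → 2 → 0: weight = 4, length = 2, mean = 4/2 ≈ 2.000
  cycle 1 → 0 → 1: weight = 15, length = 2, mean = 15/2 ≈ 7.500
Minimum mean = 2.000, attained e.g. along the cycle 0 → 2 → 0 with weight 4 and length 2. So λ(A) = 4/2 = 2.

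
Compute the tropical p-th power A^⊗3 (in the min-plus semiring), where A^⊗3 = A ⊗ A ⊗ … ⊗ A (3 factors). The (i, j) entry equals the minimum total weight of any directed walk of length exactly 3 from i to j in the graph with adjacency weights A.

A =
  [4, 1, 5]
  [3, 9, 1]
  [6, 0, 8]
A^⊗3 =
  [8, 2, 6]
  [4, 8, 2]
  [7, 1, 8]

Each entry (A^⊗3)_ij equals the minimum over all length-3 walks i = v_0 → v_1 → … → v_3 = j of Σ_t A[v_t][v_{t+1}]. For example, for (i, j) = (0, 2) we minimise over 9 possible intermediate vertex sequences; the minimum is 6, attained along the walk 0 → 0 → 1 → 2.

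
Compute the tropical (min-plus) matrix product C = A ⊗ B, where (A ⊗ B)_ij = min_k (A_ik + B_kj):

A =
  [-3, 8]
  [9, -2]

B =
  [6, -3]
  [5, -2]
A ⊗ B =
  [3, -6]
  [3, -4]

Apply the min-plus product entry-by-entry:
  C[0][0] = min over k of (A[0][0] + B[0][0] = -3 + 6 = 3, A[0][1] + B[1][0] = 8 + 5 = 13) = 3 (attained at k = 0)
  C[0][1] = min over k of (A[0][0] + B[0][1] = -3 + -3 = -6, A[0][1] + B[1][1] = 8 + -2 = 6) = -6 (attained at k = 0)
  C[1][0] = min over k of (A[1][0] + B[0][0] = 9 + 6 = 15, A[1][1] + B[1][0] = -2 + 5 = 3) = 3 (attained at k = 1)
  C[1][1] = min over k of (A[1][0] + B[0][1] = 9 + -3 = 6, A[1][1] + B[1][1] = -2 + -2 = -4) = -4 (attained at k = 1)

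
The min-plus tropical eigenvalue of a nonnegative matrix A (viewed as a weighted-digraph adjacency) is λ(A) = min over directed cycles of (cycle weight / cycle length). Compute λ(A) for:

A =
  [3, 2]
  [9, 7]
λ(A) = 3

Enumerate directed cycles and compute their means (weight / length). Sample:
  cycle 0 → 0: weight = 3, length = 1, mean = 3/1 ≈ 3.000
  cycle 1 → 1: weight = 7, length = 1, mean = 7/1 ≈ 7.000
  cycle 0 → 1 → 0: weight = 11, length = 2, mean = 11/2 ≈ 5.500
  cycle 1 → 0 → 1: weight = 11, length = 2, mean = 11/2 ≈ 5.500
Minimum mean = 3.000, attained e.g. along the cycle 0 → 0 with weight 3 and length 1. So λ(A) = 3/1 = 3.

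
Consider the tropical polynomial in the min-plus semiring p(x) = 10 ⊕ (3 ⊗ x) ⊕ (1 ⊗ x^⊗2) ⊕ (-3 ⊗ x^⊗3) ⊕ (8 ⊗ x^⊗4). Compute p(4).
p(4) = 7

A tropical monomial a ⊗ x^⊗i evaluates to a + i · x. Evaluating each term at x = 4:
  Term 0 contributes 10 + 0 · 4 = 10
  Term 1 contributes 3 + 1 · 4 = 7
  Term 2 contributes 1 + 2 · 4 = 9
  Term 3 contributes -3 + 3 · 4 = 9
  Term 4 contributes 8 + 4 · 4 = 24
p(4) = ⊕ of these = min[10, 7, 9, 9, 24] = 7.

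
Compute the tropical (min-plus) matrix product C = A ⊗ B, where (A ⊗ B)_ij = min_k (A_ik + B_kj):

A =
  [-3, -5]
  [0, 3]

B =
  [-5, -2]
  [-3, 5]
A ⊗ B =
  [-8, -5]
  [-5, -2]

Apply the min-plus product entry-by-entry:
  C[0][0] = min over k of (A[0][0] + B[0][0] = -3 + -5 = -8, A[0][1] + B[1][0] = -5 + -3 = -8) = -8 (attained at k = 0)
  C[0][1] = min over k of (A[0][0] + B[0][1] = -3 + -2 = -5, A[0][1] + B[1][1] = -5 + 5 = 0) = -5 (attained at k = 0)
  C[1][0] = min over k of (A[1][0] + B[0][0] = 0 + -5 = -5, A[1][1] + B[1][0] = 3 + -3 = 0) = -5 (attained at k = 0)
  C[1][1] = min over k of (A[1][0] + B[0][1] = 0 + -2 = -2, A[1][1] + B[1][1] = 3 + 5 = 8) = -2 (attained at k = 0)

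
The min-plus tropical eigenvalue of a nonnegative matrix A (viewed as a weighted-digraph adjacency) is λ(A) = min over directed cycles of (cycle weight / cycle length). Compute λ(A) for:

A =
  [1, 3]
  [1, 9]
λ(A) = 1

Enumerate directed cycles and compute their means (weight / length). Sample:
  cycle 0 → 0: weight = 1, length = 1, mean = 1/1 ≈ 1.000
  cycle 1 → 1: weight = 9, length = 1, mean = 9/1 ≈ 9.000
  cycle 0 → 1 → 0: weight = 4, length = 2, mean = 4/2 ≈ 2.000
  cycle 1 → 0 → 1: weight = 4, length = 2, mean = 4/2 ≈ 2.000
Minimum mean = 1.000, attained e.g. along the cycle 0 → 0 with weight 1 and length 1. So λ(A) = 1/1 = 1.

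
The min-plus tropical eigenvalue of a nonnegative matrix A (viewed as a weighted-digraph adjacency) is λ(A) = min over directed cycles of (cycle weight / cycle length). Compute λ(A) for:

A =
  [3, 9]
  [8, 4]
λ(A) = 3

Enumerate directed cycles and compute their means (weight / length). Sample:
  cycle 0 → 0: weight = 3, length = 1, mean = 3/1 ≈ 3.000
  cycle 1 → 1: weight = 4, length = 1, mean = 4/1 ≈ 4.000
  cycle 0 → 1 → 0: weight = 17, length = 2, mean = 17/2 ≈ 8.500
  cycle 1 → 0 → 1: weight = 17, length = 2, mean = 17/2 ≈ 8.500
Minimum mean = 3.000, attained e.g. along the cycle 0 → 0 with weight 3 and length 1. So λ(A) = 3/1 = 3.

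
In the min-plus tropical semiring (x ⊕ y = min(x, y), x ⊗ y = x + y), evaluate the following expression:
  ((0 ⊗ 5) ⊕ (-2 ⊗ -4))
((0 ⊗ 5) ⊕ (-2 ⊗ -4)) = -6

Expand innermost to outermost. Recall ⊕ takes the minimum of its arguments and ⊗ takes their sum. Working out the expression ((0 ⊗ 5) ⊕ (-2 ⊗ -4)) gives -6.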